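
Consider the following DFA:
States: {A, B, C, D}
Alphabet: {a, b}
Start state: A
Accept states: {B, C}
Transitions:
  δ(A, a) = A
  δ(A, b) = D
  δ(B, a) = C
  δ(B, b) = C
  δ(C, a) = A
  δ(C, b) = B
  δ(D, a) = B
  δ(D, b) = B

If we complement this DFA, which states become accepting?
Complement accept states = All states \ Original accept states
= {A, B, C, D} \ {B, C}
{A, D}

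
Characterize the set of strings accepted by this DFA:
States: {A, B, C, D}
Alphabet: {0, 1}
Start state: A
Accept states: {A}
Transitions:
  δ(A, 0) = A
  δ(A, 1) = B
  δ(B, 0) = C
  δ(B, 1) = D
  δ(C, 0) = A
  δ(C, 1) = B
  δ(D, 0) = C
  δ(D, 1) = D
Testing a few strings:
  '0000' → accept
  '1010' → reject
  '0100' → accept
  '001' → reject
State roles: A=value ≡ 0 (mod 4); B=value ≡ 1 (mod 4); C=value ≡ 2 (mod 4); D=value ≡ 3 (mod 4)
All binary strings representing a multiple of 4 (read in base 2; leading zeros allowed and ε counts as 0)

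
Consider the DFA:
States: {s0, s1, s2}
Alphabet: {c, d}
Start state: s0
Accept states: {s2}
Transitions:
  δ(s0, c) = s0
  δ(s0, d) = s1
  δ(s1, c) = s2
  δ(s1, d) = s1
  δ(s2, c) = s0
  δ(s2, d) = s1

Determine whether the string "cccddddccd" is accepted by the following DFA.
Processing string "cccddddccd":
  s0 --c--> s0
  s0 --c--> s0
  s0 --c--> s0
  s0 --d--> s1
  s1 --d--> s1
  s1 --d--> s1
  s1 --d--> s1
  s1 --c--> s2
  s2 --c--> s0
  s0 --d--> s1
Final state: s1
Accept states: {s2}
No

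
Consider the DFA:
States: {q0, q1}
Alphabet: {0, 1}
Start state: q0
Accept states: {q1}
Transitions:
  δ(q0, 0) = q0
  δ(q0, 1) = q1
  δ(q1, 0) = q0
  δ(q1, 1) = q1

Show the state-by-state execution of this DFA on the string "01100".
read '0': q0 → q0
  read '1': q0 → q1
  read '1': q1 → q1
  read '0': q1 → q0
  read '0': q0 → q0
q0 -> q0 -> q1 -> q1 -> q0 -> q0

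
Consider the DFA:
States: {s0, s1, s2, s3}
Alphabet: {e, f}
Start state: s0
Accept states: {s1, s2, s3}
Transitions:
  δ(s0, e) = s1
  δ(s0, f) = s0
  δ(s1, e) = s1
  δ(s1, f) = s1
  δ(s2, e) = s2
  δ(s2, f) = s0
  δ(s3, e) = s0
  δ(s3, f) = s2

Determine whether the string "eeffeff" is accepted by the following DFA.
Processing string "eeffeff":
  s0 --e--> s1
  s1 --e--> s1
  s1 --f--> s1
  s1 --f--> s1
  s1 --e--> s1
  s1 --f--> s1
  s1 --f--> s1
Final state: s1
Accept states: {s1, s2, s3}
Yes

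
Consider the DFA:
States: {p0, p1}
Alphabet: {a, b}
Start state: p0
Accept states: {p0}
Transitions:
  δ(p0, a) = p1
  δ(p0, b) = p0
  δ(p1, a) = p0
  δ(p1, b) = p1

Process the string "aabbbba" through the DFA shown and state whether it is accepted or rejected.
Processing string "aabbbba":
  p0 --a--> p1
  p1 --a--> p0
  p0 --b--> p0
  p0 --b--> p0
  p0 --b--> p0
  p0 --b--> p0
  p0 --a--> p1
Final state: p1
Accept states: {p0}
No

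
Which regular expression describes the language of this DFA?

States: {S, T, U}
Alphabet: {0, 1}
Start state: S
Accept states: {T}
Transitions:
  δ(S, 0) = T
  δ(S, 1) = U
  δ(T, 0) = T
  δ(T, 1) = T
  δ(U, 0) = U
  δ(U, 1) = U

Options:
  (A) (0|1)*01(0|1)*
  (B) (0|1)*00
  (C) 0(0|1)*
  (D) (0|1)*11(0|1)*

Check each option against the DFA on short strings; one disagreement eliminates an option:
  (A) (0|1)*01(0|1)*: on '0' the DFA goes S → T and accepts (T ∈ Accept), but the regex does not match it → eliminate
  (B) (0|1)*00: on '0' the DFA goes S → T and accepts (T ∈ Accept), but the regex does not match it → eliminate
  (C) 0(0|1)*: agrees with the DFA on every string of length ≤ 6
  (D) (0|1)*11(0|1)*: on '0' the DFA goes S → T and accepts (T ∈ Accept), but the regex does not match it → eliminate
Only (C) is consistent with the DFA.
(C) 0(0|1)*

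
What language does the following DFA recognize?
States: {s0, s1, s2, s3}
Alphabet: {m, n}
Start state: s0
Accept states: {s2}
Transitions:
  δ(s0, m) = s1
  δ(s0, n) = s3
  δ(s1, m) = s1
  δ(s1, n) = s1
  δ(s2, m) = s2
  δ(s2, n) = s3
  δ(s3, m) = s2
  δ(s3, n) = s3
Testing a few strings:
  'nmn' → reject
  'mmnn' → reject
  'nmnn' → reject
  'nnm' → accept
State roles: s0=no input read; s1=started with m (dead); s2=started with n, last symbol m; s3=started with n, last symbol n
All strings over {m,n} that start with n and end with m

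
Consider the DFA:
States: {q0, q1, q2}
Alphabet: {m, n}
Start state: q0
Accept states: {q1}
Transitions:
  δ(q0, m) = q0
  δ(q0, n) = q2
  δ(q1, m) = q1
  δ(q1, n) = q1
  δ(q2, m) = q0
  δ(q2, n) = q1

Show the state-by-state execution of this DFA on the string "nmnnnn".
read 'n': q0 → q2
  read 'm': q2 → q0
  read 'n': q0 → q2
  read 'n': q2 → q1
  read 'n': q1 → q1
  read 'n': q1 → q1
q0 -> q2 -> q0 -> q2 -> q1 -> q1 -> q1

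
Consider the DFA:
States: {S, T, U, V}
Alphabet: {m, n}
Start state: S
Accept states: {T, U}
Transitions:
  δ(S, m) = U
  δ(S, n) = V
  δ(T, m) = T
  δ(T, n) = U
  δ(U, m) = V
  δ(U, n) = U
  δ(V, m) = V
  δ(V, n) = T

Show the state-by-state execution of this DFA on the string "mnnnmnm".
read 'm': S → U
  read 'n': U → U
  read 'n': U → U
  read 'n': U → U
  read 'm': U → V
  read 'n': V → T
  read 'm': T → T
S -> U -> U -> U -> U -> V -> T -> T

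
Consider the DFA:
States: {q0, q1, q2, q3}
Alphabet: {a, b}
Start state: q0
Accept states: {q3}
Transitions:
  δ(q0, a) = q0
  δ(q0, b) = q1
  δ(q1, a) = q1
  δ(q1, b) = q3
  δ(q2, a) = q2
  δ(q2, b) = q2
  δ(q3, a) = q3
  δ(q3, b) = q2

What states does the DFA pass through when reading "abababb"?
read 'a': q0 → q0
  read 'b': q0 → q1
  read 'a': q1 → q1
  read 'b': q1 → q3
  read 'a': q3 → q3
  read 'b': q3 → q2
  read 'b': q2 → q2
q0 -> q0 -> q1 -> q1 -> q3 -> q3 -> q2 -> q2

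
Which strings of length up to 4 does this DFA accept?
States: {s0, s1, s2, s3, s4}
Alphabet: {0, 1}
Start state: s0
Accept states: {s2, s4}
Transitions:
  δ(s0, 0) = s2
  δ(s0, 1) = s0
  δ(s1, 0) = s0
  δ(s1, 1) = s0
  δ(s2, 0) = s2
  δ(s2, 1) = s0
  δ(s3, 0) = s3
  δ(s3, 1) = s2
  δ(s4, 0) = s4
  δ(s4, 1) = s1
0, 00, 10, 000, 010, 100, 110, 0000, 0010, 0100, 0110, 1000, 1010, 1100, 1110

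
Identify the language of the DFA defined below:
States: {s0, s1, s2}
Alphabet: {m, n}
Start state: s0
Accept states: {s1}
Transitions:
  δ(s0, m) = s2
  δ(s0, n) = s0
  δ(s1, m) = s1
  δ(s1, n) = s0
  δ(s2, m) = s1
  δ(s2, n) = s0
Testing a few strings:
  'nmnm' → reject
  'mm' → accept
  'nn' → reject
  'm' → reject
State roles: s0=last symbol not m; s1=two trailing m's; s2=one trailing m
All strings over {m,n} ending with mm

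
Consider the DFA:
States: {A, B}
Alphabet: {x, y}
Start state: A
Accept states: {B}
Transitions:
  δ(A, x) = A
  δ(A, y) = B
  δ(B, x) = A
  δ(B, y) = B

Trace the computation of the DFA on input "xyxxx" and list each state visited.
read 'x': A → A
  read 'y': A → B
  read 'x': B → A
  read 'x': A → A
  read 'x': A → A
A -> A -> B -> A -> A -> A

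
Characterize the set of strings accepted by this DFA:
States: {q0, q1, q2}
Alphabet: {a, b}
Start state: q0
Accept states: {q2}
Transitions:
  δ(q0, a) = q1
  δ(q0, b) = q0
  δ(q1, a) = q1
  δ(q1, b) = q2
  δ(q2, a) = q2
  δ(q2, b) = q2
Testing a few strings:
  'a' → reject
  'abbb' → accept
  'aabb' → accept
  'bb' → reject
State roles: q0=no a seen yet; q1=seen a a, waiting for b; q2=substring ab seen
All strings over {a,b} containing the substring ab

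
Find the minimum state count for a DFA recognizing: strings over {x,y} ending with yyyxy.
By Myhill–Nerode, count the distinguishable equivalence classes: 6 classes — one per longest suffix of the input that is a prefix of 'yyyxy' (lengths 0 through 5); only the length-5 class is accepting.
6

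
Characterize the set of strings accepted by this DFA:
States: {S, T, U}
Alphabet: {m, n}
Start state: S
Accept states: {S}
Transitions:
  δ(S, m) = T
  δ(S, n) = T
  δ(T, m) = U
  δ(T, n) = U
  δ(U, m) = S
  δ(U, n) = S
Testing a few strings:
  'n' → reject
  'm' → reject
  'nmmm' → reject
  'mnnm' → reject
State roles: S=length ≡ 0 (mod 3); T=length ≡ 1 (mod 3); U=length ≡ 2 (mod 3)
All strings over {m,n} whose length is a multiple of 3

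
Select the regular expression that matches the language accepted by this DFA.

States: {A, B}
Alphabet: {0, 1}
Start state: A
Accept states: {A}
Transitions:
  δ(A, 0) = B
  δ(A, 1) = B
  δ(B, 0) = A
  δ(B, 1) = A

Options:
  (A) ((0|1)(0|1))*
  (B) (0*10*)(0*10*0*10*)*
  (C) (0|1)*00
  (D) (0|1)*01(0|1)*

Check each option against the DFA on short strings; one disagreement eliminates an option:
  (A) ((0|1)(0|1))*: agrees with the DFA on every string of length ≤ 6
  (B) (0*10*)(0*10*0*10*)*: on ε the DFA stays in A and accepts (A ∈ Accept), but the regex does not match it → eliminate
  (C) (0|1)*00: on ε the DFA stays in A and accepts (A ∈ Accept), but the regex does not match it → eliminate
  (D) (0|1)*01(0|1)*: on ε the DFA stays in A and accepts (A ∈ Accept), but the regex does not match it → eliminate
Only (A) is consistent with the DFA.
(A) ((0|1)(0|1))*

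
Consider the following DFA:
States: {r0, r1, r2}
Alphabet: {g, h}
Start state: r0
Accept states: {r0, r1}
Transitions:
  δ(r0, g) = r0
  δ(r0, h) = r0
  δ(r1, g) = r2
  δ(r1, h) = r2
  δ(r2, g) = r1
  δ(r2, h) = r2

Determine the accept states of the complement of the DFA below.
Complement accept states = All states \ Original accept states
= {r0, r1, r2} \ {r0, r1}
{r2}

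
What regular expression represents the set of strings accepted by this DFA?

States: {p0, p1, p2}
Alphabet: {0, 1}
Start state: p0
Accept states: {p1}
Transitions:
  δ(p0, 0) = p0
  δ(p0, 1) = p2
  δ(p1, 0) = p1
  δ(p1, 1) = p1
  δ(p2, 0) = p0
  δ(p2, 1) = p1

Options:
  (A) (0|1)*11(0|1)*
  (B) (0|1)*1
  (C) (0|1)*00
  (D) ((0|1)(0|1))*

Check each option against the DFA on short strings; one disagreement eliminates an option:
  (A) (0|1)*11(0|1)*: agrees with the DFA on every string of length ≤ 6
  (B) (0|1)*1: on '1' the DFA goes p0 → p2 and rejects (p2 ∉ Accept), but the regex matches it → eliminate
  (C) (0|1)*00: on '00' the DFA goes p0 → p0 → p0 and rejects (p0 ∉ Accept), but the regex matches it → eliminate
  (D) ((0|1)(0|1))*: on ε the DFA stays in p0 and rejects (p0 ∉ Accept), but the regex matches it → eliminate
Only (A) is consistent with the DFA.
(A) (0|1)*11(0|1)*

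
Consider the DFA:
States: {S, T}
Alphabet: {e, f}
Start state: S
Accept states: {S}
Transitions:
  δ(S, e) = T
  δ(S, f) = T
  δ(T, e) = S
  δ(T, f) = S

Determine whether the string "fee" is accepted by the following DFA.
Processing string "fee":
  S --f--> T
  T --e--> S
  S --e--> T
Final state: T
Accept states: {S}
No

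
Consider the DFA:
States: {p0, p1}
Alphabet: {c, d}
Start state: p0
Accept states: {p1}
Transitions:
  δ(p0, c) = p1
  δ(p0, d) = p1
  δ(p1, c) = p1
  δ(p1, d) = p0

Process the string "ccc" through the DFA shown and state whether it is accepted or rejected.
Processing string "ccc":
  p0 --c--> p1
  p1 --c--> p1
  p1 --c--> p1
Final state: p1
Accept states: {p1}
Yes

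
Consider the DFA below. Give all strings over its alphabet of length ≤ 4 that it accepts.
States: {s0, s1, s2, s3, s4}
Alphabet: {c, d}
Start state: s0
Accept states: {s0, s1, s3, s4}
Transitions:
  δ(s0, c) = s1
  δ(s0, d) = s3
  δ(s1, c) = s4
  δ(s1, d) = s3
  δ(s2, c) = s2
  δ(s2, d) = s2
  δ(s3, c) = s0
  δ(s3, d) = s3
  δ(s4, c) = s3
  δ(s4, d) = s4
ε, c, d, cc, cd, dc, dd, ccc, ccd, cdc, cdd, dcc, dcd, ddc, ddd, cccc, cccd, ccdc, ccdd, cdcc, cdcd, cddc, cddd, dccc, dccd, dcdc, dcdd, ddcc, ddcd, dddc, dddd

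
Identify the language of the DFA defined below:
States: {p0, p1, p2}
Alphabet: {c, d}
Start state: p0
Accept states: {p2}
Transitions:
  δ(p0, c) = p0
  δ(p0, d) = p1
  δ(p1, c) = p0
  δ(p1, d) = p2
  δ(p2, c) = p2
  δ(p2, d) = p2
Testing a few strings:
  'ccdc' → reject
  'd' → reject
  'dd' → accept
  'dcd' → reject
State roles: p0=no progress toward dd; p1=one trailing d; p2=substring dd seen
All strings over {c,d} containing the substring dd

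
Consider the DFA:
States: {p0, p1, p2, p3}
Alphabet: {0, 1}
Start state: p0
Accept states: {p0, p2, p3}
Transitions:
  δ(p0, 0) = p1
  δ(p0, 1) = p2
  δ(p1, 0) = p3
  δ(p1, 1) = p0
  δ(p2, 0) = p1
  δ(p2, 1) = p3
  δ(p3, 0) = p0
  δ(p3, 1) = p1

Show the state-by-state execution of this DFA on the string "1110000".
read '1': p0 → p2
  read '1': p2 → p3
  read '1': p3 → p1
  read '0': p1 → p3
  read '0': p3 → p0
  read '0': p0 → p1
  read '0': p1 → p3
p0 -> p2 -> p3 -> p1 -> p3 -> p0 -> p1 -> p3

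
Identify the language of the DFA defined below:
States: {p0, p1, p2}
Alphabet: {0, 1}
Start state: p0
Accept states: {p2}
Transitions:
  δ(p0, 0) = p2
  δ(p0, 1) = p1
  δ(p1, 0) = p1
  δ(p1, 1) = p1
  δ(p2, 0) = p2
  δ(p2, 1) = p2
Testing a few strings:
  '11' → reject
  '000' → accept
  '00' → accept
  '1' → reject
State roles: p0=no input read; p1=started with 1 (dead); p2=started with 0
All binary strings starting with 0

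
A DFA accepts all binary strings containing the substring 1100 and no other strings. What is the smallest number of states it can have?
By Myhill–Nerode, count the distinguishable equivalence classes: 5 classes — one per longest suffix of the input that is a prefix of '1100' (lengths 0 through 3), plus an absorbing 'already seen 1100' class.
5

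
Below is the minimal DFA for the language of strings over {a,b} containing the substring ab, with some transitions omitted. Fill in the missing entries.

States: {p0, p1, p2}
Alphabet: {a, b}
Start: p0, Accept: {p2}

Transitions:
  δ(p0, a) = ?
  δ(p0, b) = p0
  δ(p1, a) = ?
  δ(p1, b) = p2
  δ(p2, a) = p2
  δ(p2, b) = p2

From the language and accept set, identify what each state tracks — p0: no a seen yet; p1: seen a a, waiting for b; p2: substring ab seen.
Each missing δ(q, a) is the state matching the new tracked value after reading a.
δ(p0, a) = p1; δ(p1, a) = p1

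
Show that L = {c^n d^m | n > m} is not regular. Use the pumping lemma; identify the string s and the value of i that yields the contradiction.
Assume L is regular with pumping length p. Idea: pumping down the c-block drops the c-count to at most the d-count.
Choose s = c^(p+1) d^p ∈ L (|s| = 2p+1 ≥ p). By the pumping lemma, s = xyz with |xy| ≤ p, |y| > 0, so y = c^k with k ≥ 1. Take i = 0: xz = c^(p+1−k) d^p. Since k ≥ 1, p+1−k ≤ p, so the number of c's is no longer strictly greater than the number of d's, hence xz ∉ L.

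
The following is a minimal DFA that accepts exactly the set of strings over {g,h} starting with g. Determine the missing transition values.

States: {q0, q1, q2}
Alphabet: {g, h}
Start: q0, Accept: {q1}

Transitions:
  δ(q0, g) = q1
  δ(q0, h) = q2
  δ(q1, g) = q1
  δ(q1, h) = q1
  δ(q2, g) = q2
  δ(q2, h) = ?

From the language and accept set, identify what each state tracks — q0: no input read; q1: started with g; q2: started with h (dead).
Each missing δ(q, a) is the state matching the new tracked value after reading a.
δ(q2, h) = q2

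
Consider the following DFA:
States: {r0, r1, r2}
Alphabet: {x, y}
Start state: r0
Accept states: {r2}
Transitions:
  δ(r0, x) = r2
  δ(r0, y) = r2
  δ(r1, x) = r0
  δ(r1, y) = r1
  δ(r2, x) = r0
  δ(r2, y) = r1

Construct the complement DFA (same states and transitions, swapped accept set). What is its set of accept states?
Complement accept states = All states \ Original accept states
= {r0, r1, r2} \ {r2}
{r0, r1}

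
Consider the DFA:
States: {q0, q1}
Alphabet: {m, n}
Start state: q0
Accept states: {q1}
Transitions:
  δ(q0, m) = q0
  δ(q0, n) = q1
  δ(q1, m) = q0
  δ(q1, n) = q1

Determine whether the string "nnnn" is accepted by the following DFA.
Processing string "nnnn":
  q0 --n--> q1
  q1 --n--> q1
  q1 --n--> q1
  q1 --n--> q1
Final state: q1
Accept states: {q1}
Yes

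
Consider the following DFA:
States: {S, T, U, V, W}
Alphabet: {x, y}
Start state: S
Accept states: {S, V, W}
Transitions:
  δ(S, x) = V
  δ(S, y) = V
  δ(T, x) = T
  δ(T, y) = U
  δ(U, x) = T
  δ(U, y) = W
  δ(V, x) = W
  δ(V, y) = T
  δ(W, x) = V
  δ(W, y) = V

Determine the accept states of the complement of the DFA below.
Complement accept states = All states \ Original accept states
= {S, T, U, V, W} \ {S, V, W}
{T, U}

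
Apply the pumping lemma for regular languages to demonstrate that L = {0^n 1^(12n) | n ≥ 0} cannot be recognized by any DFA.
Assume L is regular with pumping length p. Idea: pumping the 0-block breaks the 1:12 ratio.
Choose s = 0^p 1^(12p) (length 13p ≥ p). By the pumping lemma, s = xyz with |xy| ≤ p, |y| > 0, so y = 0^k with k ≥ 1. Then xy²z = 0^(p+k) 1^(12p). For this to be in L we would need 12p = 12(p+k), i.e. 12k = 0, contradicting k ≥ 1. So xy²z ∉ L.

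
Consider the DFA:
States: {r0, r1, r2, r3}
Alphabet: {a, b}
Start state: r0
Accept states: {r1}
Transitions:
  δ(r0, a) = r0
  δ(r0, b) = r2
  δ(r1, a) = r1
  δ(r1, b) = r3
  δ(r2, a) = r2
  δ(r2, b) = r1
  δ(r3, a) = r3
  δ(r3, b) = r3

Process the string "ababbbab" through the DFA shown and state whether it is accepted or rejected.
Processing string "ababbbab":
  r0 --a--> r0
  r0 --b--> r2
  r2 --a--> r2
  r2 --b--> r1
  r1 --b--> r3
  r3 --b--> r3
  r3 --a--> r3
  r3 --b--> r3
Final state: r3
Accept states: {r1}
No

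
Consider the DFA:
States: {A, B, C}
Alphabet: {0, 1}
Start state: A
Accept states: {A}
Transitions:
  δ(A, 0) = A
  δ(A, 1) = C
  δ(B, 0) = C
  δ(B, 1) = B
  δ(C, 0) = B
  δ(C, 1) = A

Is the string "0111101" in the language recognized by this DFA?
Processing string "0111101":
  A --0--> A
  A --1--> C
  C --1--> A
  A --1--> C
  C --1--> A
  A --0--> A
  A --1--> C
Final state: C
Accept states: {A}
No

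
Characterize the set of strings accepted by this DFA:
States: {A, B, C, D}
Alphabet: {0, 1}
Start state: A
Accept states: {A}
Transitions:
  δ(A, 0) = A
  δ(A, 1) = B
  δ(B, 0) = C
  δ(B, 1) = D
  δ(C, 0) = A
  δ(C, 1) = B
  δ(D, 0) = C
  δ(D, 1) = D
Testing a few strings:
  '1' → reject
  '00' → accept
  '11' → reject
  '001' → reject
State roles: A=value ≡ 0 (mod 4); B=value ≡ 1 (mod 4); C=value ≡ 2 (mod 4); D=value ≡ 3 (mod 4)
All binary strings representing a multiple of 4 (read in base 2; leading zeros allowed and ε counts as 0)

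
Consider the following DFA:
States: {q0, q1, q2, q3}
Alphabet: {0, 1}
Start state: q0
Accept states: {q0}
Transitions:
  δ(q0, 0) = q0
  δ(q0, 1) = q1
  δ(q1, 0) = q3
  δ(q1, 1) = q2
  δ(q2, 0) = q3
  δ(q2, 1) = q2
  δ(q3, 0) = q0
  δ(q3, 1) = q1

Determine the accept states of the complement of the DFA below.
Complement accept states = All states \ Original accept states
= {q0, q1, q2, q3} \ {q0}
{q1, q2, q3}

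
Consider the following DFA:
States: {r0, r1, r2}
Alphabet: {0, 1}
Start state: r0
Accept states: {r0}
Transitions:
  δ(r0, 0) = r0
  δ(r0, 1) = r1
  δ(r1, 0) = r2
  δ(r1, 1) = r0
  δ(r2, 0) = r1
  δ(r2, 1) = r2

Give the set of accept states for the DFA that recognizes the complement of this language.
Complement accept states = All states \ Original accept states
= {r0, r1, r2} \ {r0}
{r1, r2}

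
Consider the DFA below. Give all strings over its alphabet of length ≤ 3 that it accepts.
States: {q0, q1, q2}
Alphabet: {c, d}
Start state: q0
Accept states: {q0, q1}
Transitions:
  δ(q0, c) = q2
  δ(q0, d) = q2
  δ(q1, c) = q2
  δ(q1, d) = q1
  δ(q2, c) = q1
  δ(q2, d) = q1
ε, cc, cd, dc, dd, ccd, cdd, dcd, ddd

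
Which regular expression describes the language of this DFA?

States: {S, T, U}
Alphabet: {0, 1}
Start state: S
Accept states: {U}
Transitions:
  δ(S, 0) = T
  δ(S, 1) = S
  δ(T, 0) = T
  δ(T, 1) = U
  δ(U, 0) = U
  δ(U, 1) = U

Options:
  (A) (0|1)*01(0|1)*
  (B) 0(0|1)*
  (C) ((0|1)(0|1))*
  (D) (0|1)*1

Check each option against the DFA on short strings; one disagreement eliminates an option:
  (A) (0|1)*01(0|1)*: agrees with the DFA on every string of length ≤ 6
  (B) 0(0|1)*: on '0' the DFA goes S → T and rejects (T ∉ Accept), but the regex matches it → eliminate
  (C) ((0|1)(0|1))*: on ε the DFA stays in S and rejects (S ∉ Accept), but the regex matches it → eliminate
  (D) (0|1)*1: on '1' the DFA goes S → S and rejects (S ∉ Accept), but the regex matches it → eliminate
Only (A) is consistent with the DFA.
(A) (0|1)*01(0|1)*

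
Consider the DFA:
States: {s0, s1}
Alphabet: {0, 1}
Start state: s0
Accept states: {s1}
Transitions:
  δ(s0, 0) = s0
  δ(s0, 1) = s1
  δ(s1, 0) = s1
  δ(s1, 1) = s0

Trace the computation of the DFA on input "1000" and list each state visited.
read '1': s0 → s1
  read '0': s1 → s1
  read '0': s1 → s1
  read '0': s1 → s1
s0 -> s1 -> s1 -> s1 -> s1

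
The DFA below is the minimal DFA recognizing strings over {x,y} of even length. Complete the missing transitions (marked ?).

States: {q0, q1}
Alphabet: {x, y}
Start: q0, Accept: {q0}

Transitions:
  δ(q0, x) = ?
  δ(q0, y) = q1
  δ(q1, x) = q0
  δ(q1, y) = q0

From the language and accept set, identify what each state tracks — q0: even length so far; q1: odd length so far.
Each missing δ(q, a) is the state matching the new tracked value after reading a.
δ(q0, x) = q1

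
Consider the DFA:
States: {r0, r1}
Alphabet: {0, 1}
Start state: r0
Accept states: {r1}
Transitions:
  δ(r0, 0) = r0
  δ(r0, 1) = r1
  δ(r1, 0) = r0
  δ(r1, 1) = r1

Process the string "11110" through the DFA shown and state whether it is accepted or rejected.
Processing string "11110":
  r0 --1--> r1
  r1 --1--> r1
  r1 --1--> r1
  r1 --1--> r1
  r1 --0--> r0
Final state: r0
Accept states: {r1}
No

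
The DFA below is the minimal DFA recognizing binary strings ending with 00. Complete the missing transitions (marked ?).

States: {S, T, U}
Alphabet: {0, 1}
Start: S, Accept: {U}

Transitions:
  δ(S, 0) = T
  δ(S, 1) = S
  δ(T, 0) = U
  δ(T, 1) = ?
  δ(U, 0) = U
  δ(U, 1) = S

From the language and accept set, identify what each state tracks — S: last symbol not 0; T: one trailing 0; U: two trailing 0's.
Each missing δ(q, a) is the state matching the new tracked value after reading a.
δ(T, 1) = S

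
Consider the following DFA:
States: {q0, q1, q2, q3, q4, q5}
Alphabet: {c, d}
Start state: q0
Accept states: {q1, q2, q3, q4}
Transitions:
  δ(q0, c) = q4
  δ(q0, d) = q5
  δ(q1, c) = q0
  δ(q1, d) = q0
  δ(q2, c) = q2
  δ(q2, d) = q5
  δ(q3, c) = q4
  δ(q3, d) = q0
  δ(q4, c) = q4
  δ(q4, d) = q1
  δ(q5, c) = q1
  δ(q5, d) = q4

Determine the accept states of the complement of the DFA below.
Complement accept states = All states \ Original accept states
= {q0, q1, q2, q3, q4, q5} \ {q1, q2, q3, q4}
{q0, q5}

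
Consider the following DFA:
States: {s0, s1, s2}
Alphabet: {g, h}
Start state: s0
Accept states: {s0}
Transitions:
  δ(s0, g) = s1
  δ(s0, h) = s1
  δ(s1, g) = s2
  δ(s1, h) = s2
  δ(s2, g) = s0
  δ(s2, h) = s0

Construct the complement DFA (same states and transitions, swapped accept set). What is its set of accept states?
Complement accept states = All states \ Original accept states
= {s0, s1, s2} \ {s0}
{s1, s2}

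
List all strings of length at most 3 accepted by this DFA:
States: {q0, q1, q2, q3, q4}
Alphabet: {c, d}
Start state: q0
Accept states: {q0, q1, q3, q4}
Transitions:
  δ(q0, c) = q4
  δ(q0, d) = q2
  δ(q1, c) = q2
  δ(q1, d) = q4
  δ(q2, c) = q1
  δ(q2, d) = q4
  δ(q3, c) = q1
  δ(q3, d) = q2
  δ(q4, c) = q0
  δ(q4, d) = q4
ε, c, cc, cd, dc, dd, ccc, cdc, cdd, dcd, ddc, ddd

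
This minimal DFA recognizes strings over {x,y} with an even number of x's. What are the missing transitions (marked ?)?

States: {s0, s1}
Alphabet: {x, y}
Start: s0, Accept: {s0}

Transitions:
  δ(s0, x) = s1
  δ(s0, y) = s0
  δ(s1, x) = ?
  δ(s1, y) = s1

From the language and accept set, identify what each state tracks — s0: even number of x's so far; s1: odd number of x's so far.
Each missing δ(q, a) is the state matching the new tracked value after reading a.
δ(s1, x) = s0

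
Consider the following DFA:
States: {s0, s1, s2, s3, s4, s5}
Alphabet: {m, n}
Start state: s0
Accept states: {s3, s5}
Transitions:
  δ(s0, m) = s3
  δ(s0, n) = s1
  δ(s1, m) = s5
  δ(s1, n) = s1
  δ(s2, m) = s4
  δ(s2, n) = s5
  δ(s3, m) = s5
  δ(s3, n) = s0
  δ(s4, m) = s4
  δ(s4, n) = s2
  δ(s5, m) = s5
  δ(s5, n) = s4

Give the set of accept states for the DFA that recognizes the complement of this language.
Complement accept states = All states \ Original accept states
= {s0, s1, s2, s3, s4, s5} \ {s3, s5}
{s0, s1, s2, s4}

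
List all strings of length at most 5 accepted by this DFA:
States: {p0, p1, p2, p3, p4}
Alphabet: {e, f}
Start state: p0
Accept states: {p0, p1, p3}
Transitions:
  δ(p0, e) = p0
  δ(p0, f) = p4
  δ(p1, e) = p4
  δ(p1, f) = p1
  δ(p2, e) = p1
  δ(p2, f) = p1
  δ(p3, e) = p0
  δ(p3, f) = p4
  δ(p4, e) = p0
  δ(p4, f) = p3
ε, e, ee, fe, ff, eee, efe, eff, fee, ffe, eeee, eefe, eeff, efee, effe, feee, fefe, feff, ffee, fffe, ffff, eeeee, eeefe, eeeff, eefee, eeffe, efeee, efefe, efeff, effee, efffe, effff, feeee, feefe, feeff, fefee, feffe, ffeee, ffefe, ffeff, fffee, ffffe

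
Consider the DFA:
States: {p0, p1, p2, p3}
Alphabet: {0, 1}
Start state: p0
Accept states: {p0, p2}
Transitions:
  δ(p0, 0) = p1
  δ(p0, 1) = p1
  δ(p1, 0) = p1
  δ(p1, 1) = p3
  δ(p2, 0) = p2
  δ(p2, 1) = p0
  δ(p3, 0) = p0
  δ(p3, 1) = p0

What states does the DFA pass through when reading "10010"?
read '1': p0 → p1
  read '0': p1 → p1
  read '0': p1 → p1
  read '1': p1 → p3
  read '0': p3 → p0
p0 -> p1 -> p1 -> p1 -> p3 -> p0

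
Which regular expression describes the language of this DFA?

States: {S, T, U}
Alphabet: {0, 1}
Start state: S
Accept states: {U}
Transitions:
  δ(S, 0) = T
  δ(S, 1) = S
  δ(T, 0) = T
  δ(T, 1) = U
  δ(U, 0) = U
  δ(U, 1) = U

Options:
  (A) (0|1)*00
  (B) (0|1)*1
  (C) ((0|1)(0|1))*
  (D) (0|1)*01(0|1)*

Check each option against the DFA on short strings; one disagreement eliminates an option:
  (A) (0|1)*00: on '00' the DFA goes S → T → T and rejects (T ∉ Accept), but the regex matches it → eliminate
  (B) (0|1)*1: on '1' the DFA goes S → S and rejects (S ∉ Accept), but the regex matches it → eliminate
  (C) ((0|1)(0|1))*: on ε the DFA stays in S and rejects (S ∉ Accept), but the regex matches it → eliminate
  (D) (0|1)*01(0|1)*: agrees with the DFA on every string of length ≤ 6
Only (D) is consistent with the DFA.
(D) (0|1)*01(0|1)*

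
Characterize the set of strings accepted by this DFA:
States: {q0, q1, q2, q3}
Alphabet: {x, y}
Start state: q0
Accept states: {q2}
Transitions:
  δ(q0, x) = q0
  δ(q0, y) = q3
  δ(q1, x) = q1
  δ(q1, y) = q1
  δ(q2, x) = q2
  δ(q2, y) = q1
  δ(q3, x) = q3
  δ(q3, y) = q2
Testing a few strings:
  'yx' → reject
  'xxyx' → reject
  'xxy' → reject
  'yy' → accept
State roles: q0=zero y's; q1=≥ three y's (dead); q2=two y's; q3=one y
All strings over {x,y} containing exactly two y's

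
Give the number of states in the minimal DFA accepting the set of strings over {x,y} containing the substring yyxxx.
By Myhill–Nerode, count the distinguishable equivalence classes: 6 classes — one per longest suffix of the input that is a prefix of 'yyxxx' (lengths 0 through 4), plus an absorbing 'already seen yyxxx' class.
6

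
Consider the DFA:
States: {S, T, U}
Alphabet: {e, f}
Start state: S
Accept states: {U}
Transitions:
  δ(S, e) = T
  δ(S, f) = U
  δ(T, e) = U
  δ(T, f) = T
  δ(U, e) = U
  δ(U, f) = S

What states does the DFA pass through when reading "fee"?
read 'f': S → U
  read 'e': U → U
  read 'e': U → U
S -> U -> U -> U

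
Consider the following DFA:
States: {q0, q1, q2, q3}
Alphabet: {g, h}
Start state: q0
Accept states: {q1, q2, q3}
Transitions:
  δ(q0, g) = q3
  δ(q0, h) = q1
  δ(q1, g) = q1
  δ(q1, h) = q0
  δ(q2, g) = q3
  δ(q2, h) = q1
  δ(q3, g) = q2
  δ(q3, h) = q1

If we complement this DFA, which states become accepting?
Complement accept states = All states \ Original accept states
= {q0, q1, q2, q3} \ {q1, q2, q3}
{q0}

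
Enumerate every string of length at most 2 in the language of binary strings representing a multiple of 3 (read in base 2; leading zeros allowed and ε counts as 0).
ε, 0, 00, 11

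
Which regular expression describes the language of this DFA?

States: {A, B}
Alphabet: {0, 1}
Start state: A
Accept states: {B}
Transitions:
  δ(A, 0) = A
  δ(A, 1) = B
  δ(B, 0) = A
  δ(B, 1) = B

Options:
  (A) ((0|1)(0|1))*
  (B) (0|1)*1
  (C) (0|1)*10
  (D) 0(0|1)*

Check each option against the DFA on short strings; one disagreement eliminates an option:
  (A) ((0|1)(0|1))*: on ε the DFA stays in A and rejects (A ∉ Accept), but the regex matches it → eliminate
  (B) (0|1)*1: agrees with the DFA on every string of length ≤ 6
  (C) (0|1)*10: on '1' the DFA goes A → B and accepts (B ∈ Accept), but the regex does not match it → eliminate
  (D) 0(0|1)*: on '0' the DFA goes A → A and rejects (A ∉ Accept), but the regex matches it → eliminate
Only (B) is consistent with the DFA.
(B) (0|1)*1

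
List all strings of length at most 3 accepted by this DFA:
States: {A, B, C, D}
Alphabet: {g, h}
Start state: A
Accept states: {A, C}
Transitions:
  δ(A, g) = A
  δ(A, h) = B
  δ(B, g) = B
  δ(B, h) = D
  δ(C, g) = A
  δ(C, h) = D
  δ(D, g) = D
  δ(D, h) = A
ε, g, gg, ggg, hhh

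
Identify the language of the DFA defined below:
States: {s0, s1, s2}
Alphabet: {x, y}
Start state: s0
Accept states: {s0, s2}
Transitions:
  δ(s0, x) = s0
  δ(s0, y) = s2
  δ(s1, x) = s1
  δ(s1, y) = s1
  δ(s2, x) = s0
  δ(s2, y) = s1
Testing a few strings:
  'yyx' → reject
  'xyyy' → reject
  'yx' → accept
  'xxxy' → accept
State roles: s0=last symbol not y (ok); s1=saw yy (dead); s2=last symbol y (ok)
All strings over {x,y} with no two consecutive y's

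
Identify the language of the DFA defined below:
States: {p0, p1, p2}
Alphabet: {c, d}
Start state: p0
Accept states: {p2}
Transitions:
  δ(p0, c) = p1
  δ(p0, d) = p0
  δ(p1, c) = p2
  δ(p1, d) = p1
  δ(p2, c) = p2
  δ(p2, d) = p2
Testing a few strings:
  'cccd' → accept
  'dccd' → accept
  'd' → reject
  'dc' → reject
State roles: p0=zero c's seen; p1=one c seen; p2=≥ two c's seen
All strings over {c,d} containing at least two c's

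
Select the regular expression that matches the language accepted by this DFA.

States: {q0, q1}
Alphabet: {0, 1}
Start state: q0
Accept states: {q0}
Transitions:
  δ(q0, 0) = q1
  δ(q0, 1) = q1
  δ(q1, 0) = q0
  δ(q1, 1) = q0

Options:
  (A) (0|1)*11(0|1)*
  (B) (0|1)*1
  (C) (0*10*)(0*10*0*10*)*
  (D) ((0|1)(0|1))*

Check each option against the DFA on short strings; one disagreement eliminates an option:
  (A) (0|1)*11(0|1)*: on ε the DFA stays in q0 and accepts (q0 ∈ Accept), but the regex does not match it → eliminate
  (B) (0|1)*1: on ε the DFA stays in q0 and accepts (q0 ∈ Accept), but the regex does not match it → eliminate
  (C) (0*10*)(0*10*0*10*)*: on ε the DFA stays in q0 and accepts (q0 ∈ Accept), but the regex does not match it → eliminate
  (D) ((0|1)(0|1))*: agrees with the DFA on every string of length ≤ 6
Only (D) is consistent with the DFA.
(D) ((0|1)(0|1))*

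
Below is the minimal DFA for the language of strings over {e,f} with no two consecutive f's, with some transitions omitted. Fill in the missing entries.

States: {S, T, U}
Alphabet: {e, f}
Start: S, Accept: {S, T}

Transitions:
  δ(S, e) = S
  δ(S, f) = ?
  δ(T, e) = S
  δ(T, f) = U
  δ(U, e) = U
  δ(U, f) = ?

From the language and accept set, identify what each state tracks — S: last symbol not f (ok); T: last symbol f (ok); U: saw ff (dead).
Each missing δ(q, a) is the state matching the new tracked value after reading a.
δ(S, f) = T; δ(U, f) = U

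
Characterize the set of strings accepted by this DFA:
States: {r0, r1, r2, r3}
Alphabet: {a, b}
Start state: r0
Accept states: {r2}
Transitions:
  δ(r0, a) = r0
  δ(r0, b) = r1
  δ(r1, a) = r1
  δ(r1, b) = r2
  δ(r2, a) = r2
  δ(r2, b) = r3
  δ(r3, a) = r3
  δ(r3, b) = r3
Testing a few strings:
  'aaaa' → reject
  'b' → reject
  'ab' → reject
  'bab' → accept
State roles: r0=zero b's; r1=one b; r2=two b's; r3=≥ three b's (dead)
All strings over {a,b} containing exactly two b's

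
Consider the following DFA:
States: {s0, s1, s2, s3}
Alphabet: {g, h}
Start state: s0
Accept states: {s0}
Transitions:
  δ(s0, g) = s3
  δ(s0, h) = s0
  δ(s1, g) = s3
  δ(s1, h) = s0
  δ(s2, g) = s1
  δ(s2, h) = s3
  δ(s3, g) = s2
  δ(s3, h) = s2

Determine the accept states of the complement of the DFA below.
Complement accept states = All states \ Original accept states
= {s0, s1, s2, s3} \ {s0}
{s1, s2, s3}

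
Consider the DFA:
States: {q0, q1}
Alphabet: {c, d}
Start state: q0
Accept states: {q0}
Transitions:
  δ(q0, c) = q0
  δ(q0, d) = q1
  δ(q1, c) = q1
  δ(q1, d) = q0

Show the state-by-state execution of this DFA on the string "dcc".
read 'd': q0 → q1
  read 'c': q1 → q1
  read 'c': q1 → q1
q0 -> q1 -> q1 -> q1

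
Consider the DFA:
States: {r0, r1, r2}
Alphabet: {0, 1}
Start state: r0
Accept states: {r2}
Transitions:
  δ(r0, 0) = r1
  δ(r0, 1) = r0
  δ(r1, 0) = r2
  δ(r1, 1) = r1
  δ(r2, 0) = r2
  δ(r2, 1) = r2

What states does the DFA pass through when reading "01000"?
read '0': r0 → r1
  read '1': r1 → r1
  read '0': r1 → r2
  read '0': r2 → r2
  read '0': r2 → r2
r0 -> r1 -> r1 -> r2 -> r2 -> r2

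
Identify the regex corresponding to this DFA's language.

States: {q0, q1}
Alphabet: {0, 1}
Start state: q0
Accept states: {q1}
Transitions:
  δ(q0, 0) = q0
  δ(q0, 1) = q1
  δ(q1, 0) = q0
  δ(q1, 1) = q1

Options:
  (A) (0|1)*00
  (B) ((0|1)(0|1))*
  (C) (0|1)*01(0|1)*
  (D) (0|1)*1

Check each option against the DFA on short strings; one disagreement eliminates an option:
  (A) (0|1)*00: on '1' the DFA goes q0 → q1 and accepts (q1 ∈ Accept), but the regex does not match it → eliminate
  (B) ((0|1)(0|1))*: on ε the DFA stays in q0 and rejects (q0 ∉ Accept), but the regex matches it → eliminate
  (C) (0|1)*01(0|1)*: on '1' the DFA goes q0 → q1 and accepts (q1 ∈ Accept), but the regex does not match it → eliminate
  (D) (0|1)*1: agrees with the DFA on every string of length ≤ 6
Only (D) is consistent with the DFA.
(D) (0|1)*1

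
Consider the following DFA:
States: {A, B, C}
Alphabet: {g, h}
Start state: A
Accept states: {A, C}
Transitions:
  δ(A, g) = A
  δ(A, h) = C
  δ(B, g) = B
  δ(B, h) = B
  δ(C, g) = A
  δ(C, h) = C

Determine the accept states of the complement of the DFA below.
Complement accept states = All states \ Original accept states
= {A, B, C} \ {A, C}
{B}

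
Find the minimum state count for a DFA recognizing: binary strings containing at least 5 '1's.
By Myhill–Nerode, count the distinguishable equivalence classes: 6 classes — having seen 0, 1, …, 4, or ≥5 copies of '1'; any two classes i < j (j ≤ 5) are distinguished by the string 1^(5−j), which takes class j to 5 copies (accepted) but leaves class i below 5 (rejected).
6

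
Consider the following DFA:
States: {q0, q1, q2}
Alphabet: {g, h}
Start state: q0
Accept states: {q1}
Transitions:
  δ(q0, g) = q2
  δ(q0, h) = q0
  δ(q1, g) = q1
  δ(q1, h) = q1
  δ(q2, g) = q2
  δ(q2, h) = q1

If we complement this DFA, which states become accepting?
Complement accept states = All states \ Original accept states
= {q0, q1, q2} \ {q1}
{q0, q2}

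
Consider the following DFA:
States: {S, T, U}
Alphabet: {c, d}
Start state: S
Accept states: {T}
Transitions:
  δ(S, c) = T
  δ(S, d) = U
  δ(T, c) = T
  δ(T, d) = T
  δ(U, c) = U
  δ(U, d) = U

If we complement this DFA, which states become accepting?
Complement accept states = All states \ Original accept states
= {S, T, U} \ {T}
{S, U}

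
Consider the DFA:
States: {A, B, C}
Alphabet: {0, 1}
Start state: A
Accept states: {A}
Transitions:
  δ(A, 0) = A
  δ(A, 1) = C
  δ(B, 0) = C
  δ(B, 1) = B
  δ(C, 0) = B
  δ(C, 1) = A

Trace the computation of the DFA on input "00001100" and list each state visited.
read '0': A → A
  read '0': A → A
  read '0': A → A
  read '0': A → A
  read '1': A → C
  read '1': C → A
  read '0': A → A
  read '0': A → A
A -> A -> A -> A -> A -> C -> A -> A -> A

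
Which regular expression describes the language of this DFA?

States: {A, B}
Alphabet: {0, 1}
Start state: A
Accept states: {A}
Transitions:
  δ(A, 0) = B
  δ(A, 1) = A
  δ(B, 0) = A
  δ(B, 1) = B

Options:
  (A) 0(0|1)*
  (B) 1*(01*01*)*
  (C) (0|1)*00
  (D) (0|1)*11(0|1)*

Check each option against the DFA on short strings; one disagreement eliminates an option:
  (A) 0(0|1)*: on ε the DFA stays in A and accepts (A ∈ Accept), but the regex does not match it → eliminate
  (B) 1*(01*01*)*: agrees with the DFA on every string of length ≤ 6
  (C) (0|1)*00: on ε the DFA stays in A and accepts (A ∈ Accept), but the regex does not match it → eliminate
  (D) (0|1)*11(0|1)*: on ε the DFA stays in A and accepts (A ∈ Accept), but the regex does not match it → eliminate
Only (B) is consistent with the DFA.
(B) 1*(01*01*)*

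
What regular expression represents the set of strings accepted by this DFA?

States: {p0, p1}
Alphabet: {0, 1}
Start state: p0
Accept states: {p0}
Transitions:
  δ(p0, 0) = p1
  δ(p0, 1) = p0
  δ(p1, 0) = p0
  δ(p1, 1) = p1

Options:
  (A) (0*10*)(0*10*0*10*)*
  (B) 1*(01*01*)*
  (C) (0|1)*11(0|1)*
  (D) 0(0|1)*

Check each option against the DFA on short strings; one disagreement eliminates an option:
  (A) (0*10*)(0*10*0*10*)*: on ε the DFA stays in p0 and accepts (p0 ∈ Accept), but the regex does not match it → eliminate
  (B) 1*(01*01*)*: agrees with the DFA on every string of length ≤ 6
  (C) (0|1)*11(0|1)*: on ε the DFA stays in p0 and accepts (p0 ∈ Accept), but the regex does not match it → eliminate
  (D) 0(0|1)*: on ε the DFA stays in p0 and accepts (p0 ∈ Accept), but the regex does not match it → eliminate
Only (B) is consistent with the DFA.
(B) 1*(01*01*)*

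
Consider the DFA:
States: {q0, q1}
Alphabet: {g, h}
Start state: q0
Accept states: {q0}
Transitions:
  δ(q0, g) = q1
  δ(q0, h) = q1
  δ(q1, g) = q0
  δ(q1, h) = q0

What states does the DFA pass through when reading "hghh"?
read 'h': q0 → q1
  read 'g': q1 → q0
  read 'h': q0 → q1
  read 'h': q1 → q0
q0 -> q1 -> q0 -> q1 -> q0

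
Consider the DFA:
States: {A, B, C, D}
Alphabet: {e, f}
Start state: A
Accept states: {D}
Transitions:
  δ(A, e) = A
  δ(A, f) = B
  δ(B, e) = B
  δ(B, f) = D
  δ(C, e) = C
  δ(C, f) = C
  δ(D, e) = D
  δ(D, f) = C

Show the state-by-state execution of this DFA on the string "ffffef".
read 'f': A → B
  read 'f': B → D
  read 'f': D → C
  read 'f': C → C
  read 'e': C → C
  read 'f': C → C
A -> B -> D -> C -> C -> C -> C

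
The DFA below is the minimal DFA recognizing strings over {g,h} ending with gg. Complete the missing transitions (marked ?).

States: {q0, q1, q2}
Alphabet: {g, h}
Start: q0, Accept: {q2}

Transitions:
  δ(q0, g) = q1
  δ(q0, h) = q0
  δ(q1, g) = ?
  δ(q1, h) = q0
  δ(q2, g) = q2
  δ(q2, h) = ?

From the language and accept set, identify what each state tracks — q0: last symbol not g; q1: one trailing g; q2: two trailing g's.
Each missing δ(q, a) is the state matching the new tracked value after reading a.
δ(q1, g) = q2; δ(q2, h) = q0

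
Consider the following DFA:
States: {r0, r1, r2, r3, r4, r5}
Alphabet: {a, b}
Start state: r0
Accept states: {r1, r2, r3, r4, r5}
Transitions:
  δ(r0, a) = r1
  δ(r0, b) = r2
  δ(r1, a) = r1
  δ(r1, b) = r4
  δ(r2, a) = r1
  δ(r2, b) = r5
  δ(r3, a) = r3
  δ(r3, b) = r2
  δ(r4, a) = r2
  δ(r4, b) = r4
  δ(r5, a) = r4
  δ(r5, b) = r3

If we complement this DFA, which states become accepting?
Complement accept states = All states \ Original accept states
= {r0, r1, r2, r3, r4, r5} \ {r1, r2, r3, r4, r5}
{r0}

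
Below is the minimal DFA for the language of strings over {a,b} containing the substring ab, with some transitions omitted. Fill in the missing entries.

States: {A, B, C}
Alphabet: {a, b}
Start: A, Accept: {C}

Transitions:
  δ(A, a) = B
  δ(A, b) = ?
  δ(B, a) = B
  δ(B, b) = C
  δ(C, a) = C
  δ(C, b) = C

From the language and accept set, identify what each state tracks — A: no a seen yet; B: seen a a, waiting for b; C: substring ab seen.
Each missing δ(q, a) is the state matching the new tracked value after reading a.
δ(A, b) = A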